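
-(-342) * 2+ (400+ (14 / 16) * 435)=11717 / 8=1464.62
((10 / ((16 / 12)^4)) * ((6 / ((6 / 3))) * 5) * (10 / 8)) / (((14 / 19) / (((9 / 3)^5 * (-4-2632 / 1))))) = -92419066125 / 1792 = -51573139.58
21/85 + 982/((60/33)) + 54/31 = 2856809/5270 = 542.09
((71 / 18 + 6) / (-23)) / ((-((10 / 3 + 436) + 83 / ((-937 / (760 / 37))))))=6205751 / 6279621276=0.00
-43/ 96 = -0.45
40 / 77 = 0.52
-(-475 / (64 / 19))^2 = -19885.41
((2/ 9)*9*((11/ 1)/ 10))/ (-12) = -11/ 60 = -0.18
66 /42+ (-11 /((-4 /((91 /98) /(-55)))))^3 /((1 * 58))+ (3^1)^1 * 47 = 142.57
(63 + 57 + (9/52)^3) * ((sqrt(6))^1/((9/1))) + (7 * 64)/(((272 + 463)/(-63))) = -192/5 + 5624563 * sqrt(6)/421824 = -5.74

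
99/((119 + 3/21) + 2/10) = 3465/4177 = 0.83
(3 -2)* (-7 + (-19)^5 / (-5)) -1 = 495211.80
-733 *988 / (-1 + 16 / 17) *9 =110803212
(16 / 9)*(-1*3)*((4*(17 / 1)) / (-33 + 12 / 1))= 1088 / 63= 17.27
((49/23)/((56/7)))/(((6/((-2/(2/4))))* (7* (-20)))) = 7/5520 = 0.00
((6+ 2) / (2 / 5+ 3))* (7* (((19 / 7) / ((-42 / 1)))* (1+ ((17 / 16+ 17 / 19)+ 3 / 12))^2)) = -1584375 / 144704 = -10.95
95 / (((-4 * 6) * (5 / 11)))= -209 / 24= -8.71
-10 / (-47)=10 / 47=0.21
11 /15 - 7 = -94 /15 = -6.27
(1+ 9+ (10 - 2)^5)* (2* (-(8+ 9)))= -1114452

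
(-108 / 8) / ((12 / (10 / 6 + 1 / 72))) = -121 / 64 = -1.89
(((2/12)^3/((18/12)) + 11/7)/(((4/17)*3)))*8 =60707/3402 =17.84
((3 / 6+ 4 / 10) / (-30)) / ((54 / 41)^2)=-1681 / 97200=-0.02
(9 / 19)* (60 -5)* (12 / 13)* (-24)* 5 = -712800 / 247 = -2885.83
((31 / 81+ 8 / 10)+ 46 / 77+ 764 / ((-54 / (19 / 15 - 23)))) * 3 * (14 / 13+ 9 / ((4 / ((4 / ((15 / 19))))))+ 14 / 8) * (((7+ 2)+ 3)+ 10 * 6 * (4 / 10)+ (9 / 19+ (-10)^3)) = -24188917340143 / 1901900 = -12718290.84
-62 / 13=-4.77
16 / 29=0.55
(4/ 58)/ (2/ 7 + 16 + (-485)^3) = -14/ 23159074069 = -0.00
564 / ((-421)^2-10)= 188 / 59077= 0.00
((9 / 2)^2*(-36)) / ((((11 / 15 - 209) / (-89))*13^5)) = -973215 / 1159919332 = -0.00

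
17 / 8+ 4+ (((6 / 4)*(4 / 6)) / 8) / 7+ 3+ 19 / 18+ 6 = 2041 / 126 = 16.20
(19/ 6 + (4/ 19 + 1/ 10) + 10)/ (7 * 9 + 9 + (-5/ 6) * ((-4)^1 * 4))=3841/ 24320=0.16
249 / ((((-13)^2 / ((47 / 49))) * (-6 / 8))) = -15604 / 8281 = -1.88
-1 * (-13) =13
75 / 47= 1.60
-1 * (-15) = 15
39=39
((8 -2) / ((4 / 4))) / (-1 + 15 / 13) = 39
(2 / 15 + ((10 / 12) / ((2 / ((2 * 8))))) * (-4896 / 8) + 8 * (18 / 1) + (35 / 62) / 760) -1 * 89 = -4024.87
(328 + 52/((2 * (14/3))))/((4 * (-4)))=-2335/112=-20.85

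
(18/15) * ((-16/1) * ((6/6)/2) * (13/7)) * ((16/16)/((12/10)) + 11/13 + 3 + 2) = -4168/35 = -119.09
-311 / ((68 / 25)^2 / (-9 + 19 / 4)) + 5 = 183.65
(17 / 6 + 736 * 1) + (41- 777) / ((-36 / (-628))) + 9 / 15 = -1088971 / 90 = -12099.68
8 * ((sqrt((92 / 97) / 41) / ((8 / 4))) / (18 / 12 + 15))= 16 * sqrt(91471) / 131241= 0.04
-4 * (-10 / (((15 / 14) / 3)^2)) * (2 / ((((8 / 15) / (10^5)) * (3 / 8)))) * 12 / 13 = 3763200000 / 13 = 289476923.08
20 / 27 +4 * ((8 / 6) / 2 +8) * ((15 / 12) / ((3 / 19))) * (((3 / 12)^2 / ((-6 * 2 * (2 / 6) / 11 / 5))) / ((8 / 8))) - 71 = -264479 / 864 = -306.11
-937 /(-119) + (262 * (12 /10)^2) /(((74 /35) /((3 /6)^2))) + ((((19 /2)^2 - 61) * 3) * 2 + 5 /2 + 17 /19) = 96782573 /418285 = 231.38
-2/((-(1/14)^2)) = 392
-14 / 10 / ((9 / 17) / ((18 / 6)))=-119 / 15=-7.93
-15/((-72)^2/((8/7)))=-5/1512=-0.00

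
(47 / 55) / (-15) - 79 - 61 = -115547 / 825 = -140.06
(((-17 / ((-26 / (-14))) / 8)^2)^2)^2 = 40213853471634241 / 13685690504052736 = 2.94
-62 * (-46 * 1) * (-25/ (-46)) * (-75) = -116250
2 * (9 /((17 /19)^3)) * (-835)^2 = 86080792950 /4913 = 17521024.41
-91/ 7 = -13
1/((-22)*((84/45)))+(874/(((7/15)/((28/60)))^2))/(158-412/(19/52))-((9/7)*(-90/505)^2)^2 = -3833161095201899/4133053524770632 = -0.93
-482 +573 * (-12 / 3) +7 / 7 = -2773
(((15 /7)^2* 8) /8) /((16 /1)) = 225 /784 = 0.29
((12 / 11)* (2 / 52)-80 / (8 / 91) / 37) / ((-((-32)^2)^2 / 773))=25104721 / 1387003904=0.02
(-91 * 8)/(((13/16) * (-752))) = 56/47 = 1.19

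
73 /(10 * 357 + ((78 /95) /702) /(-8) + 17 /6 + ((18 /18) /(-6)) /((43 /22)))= 0.02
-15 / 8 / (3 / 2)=-5 / 4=-1.25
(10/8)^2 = 25/16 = 1.56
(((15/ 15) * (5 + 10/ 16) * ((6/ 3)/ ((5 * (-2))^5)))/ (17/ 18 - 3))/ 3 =27/ 1480000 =0.00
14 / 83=0.17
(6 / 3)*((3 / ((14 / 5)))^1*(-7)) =-15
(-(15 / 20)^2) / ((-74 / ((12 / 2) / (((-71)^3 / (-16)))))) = 27 / 13242707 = 0.00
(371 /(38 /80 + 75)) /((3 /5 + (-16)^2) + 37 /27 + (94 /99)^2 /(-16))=2908936800 /152629490833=0.02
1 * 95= 95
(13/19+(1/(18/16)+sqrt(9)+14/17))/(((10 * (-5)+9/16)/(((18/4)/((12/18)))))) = -0.74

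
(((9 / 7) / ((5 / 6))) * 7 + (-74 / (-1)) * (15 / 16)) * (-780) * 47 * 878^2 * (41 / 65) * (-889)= 6352764065426646 / 5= 1270552813085329.20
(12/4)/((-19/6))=-0.95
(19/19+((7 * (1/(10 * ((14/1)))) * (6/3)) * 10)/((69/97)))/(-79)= -166/5451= -0.03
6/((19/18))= 108/19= 5.68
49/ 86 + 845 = 72719/ 86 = 845.57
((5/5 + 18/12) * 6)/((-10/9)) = -27/2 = -13.50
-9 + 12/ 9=-23/ 3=-7.67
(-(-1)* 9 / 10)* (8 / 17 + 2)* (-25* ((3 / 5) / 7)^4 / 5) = -0.00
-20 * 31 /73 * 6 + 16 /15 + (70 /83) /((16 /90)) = -16413199 /363540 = -45.15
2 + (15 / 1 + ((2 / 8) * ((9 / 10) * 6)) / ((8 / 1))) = 2747 / 160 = 17.17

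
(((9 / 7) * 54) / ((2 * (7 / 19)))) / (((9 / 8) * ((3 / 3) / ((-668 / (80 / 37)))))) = -6339654 / 245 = -25876.14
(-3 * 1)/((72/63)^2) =-147/64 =-2.30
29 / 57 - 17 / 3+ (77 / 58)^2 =-217021 / 63916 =-3.40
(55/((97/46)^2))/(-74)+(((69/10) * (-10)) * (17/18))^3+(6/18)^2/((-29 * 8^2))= -4827960542506855/17445640896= -276743.09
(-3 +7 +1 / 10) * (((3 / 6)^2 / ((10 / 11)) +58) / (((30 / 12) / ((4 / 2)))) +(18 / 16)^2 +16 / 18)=28796473 / 144000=199.98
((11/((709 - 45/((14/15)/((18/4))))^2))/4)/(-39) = -2156/7402423431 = -0.00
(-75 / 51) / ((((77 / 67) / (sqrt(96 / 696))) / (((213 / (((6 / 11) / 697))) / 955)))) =-975185*sqrt(29) / 38773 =-135.44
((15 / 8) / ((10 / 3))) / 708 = 3 / 3776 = 0.00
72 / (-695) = -72 / 695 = -0.10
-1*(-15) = 15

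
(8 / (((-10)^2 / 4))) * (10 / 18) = 8 / 45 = 0.18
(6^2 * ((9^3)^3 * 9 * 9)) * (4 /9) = 502096953744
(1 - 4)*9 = -27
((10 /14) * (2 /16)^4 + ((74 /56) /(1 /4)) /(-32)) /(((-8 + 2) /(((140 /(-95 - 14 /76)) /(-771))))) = 149815 /2855635968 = 0.00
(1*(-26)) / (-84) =13 / 42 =0.31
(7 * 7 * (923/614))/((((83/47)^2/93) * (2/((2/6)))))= 366.10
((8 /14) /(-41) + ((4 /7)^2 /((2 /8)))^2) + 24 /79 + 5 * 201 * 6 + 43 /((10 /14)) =236890130089 /38884195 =6092.20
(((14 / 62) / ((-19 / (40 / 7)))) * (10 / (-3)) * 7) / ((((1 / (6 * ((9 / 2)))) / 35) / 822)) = 1230906.62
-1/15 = -0.07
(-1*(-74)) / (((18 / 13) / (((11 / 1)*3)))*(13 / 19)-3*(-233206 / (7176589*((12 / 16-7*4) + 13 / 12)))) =2962.07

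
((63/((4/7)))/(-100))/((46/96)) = -1323/575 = -2.30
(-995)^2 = 990025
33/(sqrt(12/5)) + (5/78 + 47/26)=73/39 + 11*sqrt(15)/2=23.17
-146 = -146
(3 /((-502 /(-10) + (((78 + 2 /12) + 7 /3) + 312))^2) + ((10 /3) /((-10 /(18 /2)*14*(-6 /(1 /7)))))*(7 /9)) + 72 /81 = 489966625 /548753212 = 0.89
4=4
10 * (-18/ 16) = -45/ 4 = -11.25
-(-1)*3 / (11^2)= 3 / 121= 0.02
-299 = -299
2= 2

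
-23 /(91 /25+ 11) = -575 /366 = -1.57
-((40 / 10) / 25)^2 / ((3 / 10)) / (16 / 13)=-26 / 375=-0.07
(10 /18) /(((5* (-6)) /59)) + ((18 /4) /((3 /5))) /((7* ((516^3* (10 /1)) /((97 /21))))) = -9807135413 /8976022272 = -1.09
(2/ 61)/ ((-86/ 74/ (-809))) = 59866/ 2623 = 22.82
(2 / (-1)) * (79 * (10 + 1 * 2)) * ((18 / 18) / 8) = -237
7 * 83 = 581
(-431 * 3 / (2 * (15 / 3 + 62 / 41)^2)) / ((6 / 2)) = -5.08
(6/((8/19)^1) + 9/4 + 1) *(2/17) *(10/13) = 350/221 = 1.58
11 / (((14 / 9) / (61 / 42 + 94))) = 132297 / 196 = 674.98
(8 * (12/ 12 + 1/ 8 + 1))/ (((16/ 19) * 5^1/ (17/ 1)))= 68.64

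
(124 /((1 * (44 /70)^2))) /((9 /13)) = 493675 /1089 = 453.33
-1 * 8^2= -64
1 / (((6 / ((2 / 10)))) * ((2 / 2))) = 1 / 30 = 0.03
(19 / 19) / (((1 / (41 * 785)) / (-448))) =-14418880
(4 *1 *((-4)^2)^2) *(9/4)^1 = 2304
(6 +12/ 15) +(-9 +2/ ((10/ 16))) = 1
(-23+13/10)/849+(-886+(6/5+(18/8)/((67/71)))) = -1003918091/1137660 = -882.44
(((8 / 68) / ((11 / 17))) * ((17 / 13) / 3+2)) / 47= 190 / 20163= 0.01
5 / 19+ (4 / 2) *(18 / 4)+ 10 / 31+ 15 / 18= 36821 / 3534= 10.42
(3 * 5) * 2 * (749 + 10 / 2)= 22620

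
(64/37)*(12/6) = 128/37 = 3.46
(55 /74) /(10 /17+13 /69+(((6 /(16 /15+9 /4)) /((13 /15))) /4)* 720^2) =166900305 /60747686080018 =0.00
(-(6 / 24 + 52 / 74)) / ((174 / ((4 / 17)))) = -47 / 36482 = -0.00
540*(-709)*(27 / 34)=-5168610 / 17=-304035.88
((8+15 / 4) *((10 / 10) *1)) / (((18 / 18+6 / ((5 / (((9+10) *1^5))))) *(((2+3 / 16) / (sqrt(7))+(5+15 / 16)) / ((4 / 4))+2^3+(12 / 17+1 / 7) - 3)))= 10547270 / 250560153 - 279650 *sqrt(7) / 250560153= 0.04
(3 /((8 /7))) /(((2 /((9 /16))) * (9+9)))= 21 /512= 0.04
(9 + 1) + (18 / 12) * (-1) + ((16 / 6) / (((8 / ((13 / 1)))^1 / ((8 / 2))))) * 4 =467 / 6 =77.83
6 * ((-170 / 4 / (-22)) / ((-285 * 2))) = -17 / 836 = -0.02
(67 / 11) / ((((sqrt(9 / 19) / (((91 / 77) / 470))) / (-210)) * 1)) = -6097 * sqrt(19) / 5687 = -4.67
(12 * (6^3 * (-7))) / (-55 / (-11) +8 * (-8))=18144 / 59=307.53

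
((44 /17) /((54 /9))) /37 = 22 /1887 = 0.01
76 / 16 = 19 / 4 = 4.75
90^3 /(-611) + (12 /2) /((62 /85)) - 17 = -22765192 /18941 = -1201.90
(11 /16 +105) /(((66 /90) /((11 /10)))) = 5073 /32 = 158.53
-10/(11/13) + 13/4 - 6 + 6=-377/44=-8.57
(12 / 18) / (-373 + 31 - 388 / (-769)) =-769 / 393915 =-0.00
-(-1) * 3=3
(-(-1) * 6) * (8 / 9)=16 / 3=5.33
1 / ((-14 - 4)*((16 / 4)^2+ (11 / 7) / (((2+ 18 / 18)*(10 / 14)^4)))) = -625 / 202638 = -0.00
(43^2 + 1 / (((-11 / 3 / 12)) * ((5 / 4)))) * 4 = 406204 / 55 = 7385.53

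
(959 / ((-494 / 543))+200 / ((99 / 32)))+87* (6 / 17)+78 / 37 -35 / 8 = -118253322743 / 123047496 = -961.04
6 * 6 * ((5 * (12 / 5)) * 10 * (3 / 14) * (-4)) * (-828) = 21461760 / 7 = 3065965.71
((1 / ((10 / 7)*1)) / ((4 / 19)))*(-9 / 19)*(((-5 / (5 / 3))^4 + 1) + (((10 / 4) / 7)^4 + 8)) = -141.78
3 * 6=18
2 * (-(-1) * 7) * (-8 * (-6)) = 672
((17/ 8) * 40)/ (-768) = -85/ 768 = -0.11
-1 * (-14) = 14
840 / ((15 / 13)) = 728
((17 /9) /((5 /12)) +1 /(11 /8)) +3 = 1363 /165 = 8.26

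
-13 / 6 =-2.17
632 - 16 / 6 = 1888 / 3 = 629.33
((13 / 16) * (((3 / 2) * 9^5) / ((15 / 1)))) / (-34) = -767637 / 5440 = -141.11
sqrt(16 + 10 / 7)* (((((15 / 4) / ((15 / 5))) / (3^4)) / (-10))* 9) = -sqrt(854) / 504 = -0.06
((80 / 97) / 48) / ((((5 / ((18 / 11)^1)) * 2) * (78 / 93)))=93 / 27742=0.00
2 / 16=1 / 8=0.12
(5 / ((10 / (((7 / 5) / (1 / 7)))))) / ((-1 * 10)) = -49 / 100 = -0.49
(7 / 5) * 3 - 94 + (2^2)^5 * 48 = 245311 / 5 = 49062.20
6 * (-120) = -720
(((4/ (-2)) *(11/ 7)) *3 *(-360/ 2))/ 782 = 5940/ 2737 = 2.17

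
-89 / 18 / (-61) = 89 / 1098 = 0.08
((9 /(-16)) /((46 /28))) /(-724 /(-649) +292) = -5841 /5000384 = -0.00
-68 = -68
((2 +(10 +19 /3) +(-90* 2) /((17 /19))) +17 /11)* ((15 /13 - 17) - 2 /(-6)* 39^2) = -649405580 /7293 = -89045.05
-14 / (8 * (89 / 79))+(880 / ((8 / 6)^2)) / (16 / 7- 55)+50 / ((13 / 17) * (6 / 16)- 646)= -14126525661 / 1281776932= -11.02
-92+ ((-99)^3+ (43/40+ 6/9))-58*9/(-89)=-10363694639/10680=-970383.39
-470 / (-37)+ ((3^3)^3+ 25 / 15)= 2186408 / 111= 19697.37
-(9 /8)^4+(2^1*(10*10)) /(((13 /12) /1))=9745107 /53248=183.01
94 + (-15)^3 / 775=2779 / 31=89.65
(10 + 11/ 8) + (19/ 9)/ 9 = 7523/ 648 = 11.61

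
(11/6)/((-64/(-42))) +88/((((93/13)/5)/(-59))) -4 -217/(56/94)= -23783383/5952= -3995.86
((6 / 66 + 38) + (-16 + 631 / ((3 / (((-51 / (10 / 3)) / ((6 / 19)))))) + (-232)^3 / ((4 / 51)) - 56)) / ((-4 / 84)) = 735603868503 / 220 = 3343653947.74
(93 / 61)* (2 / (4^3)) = 93 / 1952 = 0.05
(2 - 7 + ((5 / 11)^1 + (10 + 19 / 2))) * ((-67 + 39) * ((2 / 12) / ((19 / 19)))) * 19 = -43757 / 33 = -1325.97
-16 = -16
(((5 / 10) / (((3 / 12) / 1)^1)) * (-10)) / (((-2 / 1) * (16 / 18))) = 45 / 4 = 11.25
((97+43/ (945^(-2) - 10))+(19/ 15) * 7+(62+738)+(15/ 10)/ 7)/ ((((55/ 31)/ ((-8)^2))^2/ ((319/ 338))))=48261994175233829888/ 43578498838875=1107472.62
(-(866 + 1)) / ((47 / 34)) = -29478 / 47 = -627.19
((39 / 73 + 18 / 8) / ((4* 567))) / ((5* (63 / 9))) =271 / 7726320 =0.00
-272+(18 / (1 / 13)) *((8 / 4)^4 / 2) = 1600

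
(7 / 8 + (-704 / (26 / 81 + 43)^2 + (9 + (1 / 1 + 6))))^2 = 21831792095757609 / 80191451881024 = 272.25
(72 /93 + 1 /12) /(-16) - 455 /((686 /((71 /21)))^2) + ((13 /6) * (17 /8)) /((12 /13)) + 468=1159070429977 /2450863968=472.92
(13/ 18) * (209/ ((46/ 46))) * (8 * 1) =10868/ 9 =1207.56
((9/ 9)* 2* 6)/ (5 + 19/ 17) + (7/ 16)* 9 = 1227/ 208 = 5.90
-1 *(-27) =27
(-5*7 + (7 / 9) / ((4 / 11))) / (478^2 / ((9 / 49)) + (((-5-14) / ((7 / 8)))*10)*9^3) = -8281 / 273589168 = -0.00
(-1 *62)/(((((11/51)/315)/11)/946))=-942244380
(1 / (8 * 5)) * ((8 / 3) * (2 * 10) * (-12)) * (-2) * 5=160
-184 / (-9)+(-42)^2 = 16060 / 9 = 1784.44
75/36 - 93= -1091/12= -90.92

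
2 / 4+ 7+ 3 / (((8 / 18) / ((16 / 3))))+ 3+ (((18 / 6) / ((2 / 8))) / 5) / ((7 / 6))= 3399 / 70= 48.56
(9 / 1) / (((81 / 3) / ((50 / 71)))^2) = 2500 / 408321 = 0.01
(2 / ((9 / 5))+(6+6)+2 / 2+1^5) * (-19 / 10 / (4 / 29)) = -9367 / 45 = -208.16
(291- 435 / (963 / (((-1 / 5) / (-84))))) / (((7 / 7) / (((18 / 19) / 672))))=7846495 / 19126464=0.41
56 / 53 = 1.06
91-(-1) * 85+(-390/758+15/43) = 2865572/16297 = 175.83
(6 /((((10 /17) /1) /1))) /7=51 /35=1.46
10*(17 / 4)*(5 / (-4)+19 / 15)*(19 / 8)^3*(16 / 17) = 6859 / 768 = 8.93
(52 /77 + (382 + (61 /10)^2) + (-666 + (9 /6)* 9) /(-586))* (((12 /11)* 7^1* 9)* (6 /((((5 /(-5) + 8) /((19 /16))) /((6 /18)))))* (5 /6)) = 81209217213 /9926840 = 8180.77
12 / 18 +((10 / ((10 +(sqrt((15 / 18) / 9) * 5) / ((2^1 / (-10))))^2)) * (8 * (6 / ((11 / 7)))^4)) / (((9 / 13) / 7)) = 512096256 * sqrt(30) / 190333 +3968919014 / 259545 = 30028.46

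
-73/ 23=-3.17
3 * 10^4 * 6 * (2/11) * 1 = 360000/11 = 32727.27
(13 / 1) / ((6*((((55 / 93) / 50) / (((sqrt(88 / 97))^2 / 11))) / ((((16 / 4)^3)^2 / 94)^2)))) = 67612180480 / 2357003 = 28685.66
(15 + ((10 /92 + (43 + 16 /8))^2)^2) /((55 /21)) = 77861589970353 /49252016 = 1580881.28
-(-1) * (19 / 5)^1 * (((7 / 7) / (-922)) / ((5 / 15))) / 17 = -0.00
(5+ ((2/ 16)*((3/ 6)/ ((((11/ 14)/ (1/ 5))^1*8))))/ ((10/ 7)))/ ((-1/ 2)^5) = -160.04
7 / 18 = 0.39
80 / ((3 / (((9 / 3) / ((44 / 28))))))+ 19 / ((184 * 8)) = 824529 / 16192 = 50.92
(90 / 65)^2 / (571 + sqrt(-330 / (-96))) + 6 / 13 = 136618314 / 293868523-432 * sqrt(55) / 293868523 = 0.46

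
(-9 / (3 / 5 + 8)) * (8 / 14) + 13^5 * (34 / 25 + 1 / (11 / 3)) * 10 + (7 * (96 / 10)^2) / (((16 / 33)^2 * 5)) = 2509220793127 / 413875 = 6062750.33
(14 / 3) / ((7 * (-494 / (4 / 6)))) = -2 / 2223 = -0.00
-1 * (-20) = 20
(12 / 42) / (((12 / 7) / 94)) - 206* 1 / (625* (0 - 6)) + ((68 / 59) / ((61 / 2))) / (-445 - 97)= 9583540254 / 609580625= 15.72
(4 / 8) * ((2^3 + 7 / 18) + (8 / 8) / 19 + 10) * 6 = 6307 / 114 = 55.32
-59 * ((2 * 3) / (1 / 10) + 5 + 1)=-3894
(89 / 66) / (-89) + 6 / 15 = 127 / 330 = 0.38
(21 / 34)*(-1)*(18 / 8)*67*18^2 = -1025703 / 34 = -30167.74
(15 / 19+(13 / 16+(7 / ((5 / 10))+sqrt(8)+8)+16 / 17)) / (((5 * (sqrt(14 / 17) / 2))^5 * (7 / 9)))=41616 * sqrt(119) / 7503125+19406367 * sqrt(238) / 570237500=0.59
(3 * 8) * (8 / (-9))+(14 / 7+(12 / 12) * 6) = -40 / 3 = -13.33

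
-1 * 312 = -312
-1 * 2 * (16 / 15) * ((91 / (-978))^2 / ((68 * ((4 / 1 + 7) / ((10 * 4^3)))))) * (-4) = 8479744 / 134146881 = 0.06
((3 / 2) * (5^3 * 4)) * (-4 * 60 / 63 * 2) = -40000 / 7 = -5714.29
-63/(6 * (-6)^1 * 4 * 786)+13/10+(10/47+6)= 22204573/2955360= 7.51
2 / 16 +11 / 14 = 51 / 56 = 0.91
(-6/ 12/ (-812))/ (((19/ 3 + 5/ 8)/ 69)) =207/ 33901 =0.01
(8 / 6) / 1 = 4 / 3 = 1.33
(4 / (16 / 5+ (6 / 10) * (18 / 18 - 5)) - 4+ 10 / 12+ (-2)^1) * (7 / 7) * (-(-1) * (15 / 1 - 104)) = 89 / 6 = 14.83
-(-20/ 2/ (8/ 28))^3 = 42875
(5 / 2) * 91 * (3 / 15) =91 / 2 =45.50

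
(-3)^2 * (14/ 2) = 63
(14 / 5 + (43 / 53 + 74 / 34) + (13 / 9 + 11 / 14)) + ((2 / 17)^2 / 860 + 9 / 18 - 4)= 4.52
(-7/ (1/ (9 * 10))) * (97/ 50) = -6111/ 5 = -1222.20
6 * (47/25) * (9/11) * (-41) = -104058/275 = -378.39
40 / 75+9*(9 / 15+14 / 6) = 26.93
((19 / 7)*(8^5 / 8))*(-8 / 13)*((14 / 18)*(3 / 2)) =-311296 / 39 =-7981.95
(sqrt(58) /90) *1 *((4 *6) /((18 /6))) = 0.68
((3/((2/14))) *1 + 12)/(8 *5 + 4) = 3/4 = 0.75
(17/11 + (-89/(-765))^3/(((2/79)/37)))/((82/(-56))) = -530439987098/201911403375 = -2.63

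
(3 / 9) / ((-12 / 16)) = -4 / 9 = -0.44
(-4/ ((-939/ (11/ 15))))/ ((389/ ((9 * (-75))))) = -660/ 121757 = -0.01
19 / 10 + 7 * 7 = 509 / 10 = 50.90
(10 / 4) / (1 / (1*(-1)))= -5 / 2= -2.50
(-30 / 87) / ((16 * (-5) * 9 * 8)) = 1 / 16704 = 0.00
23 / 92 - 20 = -79 / 4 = -19.75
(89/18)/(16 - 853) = -89/15066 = -0.01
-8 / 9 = -0.89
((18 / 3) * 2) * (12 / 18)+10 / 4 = 21 / 2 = 10.50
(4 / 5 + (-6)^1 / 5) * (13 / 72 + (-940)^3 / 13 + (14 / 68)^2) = 17282791811693 / 676260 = 25556430.68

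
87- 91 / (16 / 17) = -155 / 16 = -9.69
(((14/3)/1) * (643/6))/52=4501/468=9.62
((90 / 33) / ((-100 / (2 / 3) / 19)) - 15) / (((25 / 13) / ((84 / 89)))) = -921648 / 122375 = -7.53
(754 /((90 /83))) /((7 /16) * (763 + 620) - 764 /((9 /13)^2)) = -4505904 /6408475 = -0.70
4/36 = 1/9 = 0.11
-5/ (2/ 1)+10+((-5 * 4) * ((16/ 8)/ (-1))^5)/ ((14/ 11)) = 7145/ 14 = 510.36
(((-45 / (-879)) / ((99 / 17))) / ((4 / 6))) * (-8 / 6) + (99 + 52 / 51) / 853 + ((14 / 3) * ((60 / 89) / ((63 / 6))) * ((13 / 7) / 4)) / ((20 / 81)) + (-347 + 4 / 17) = -10077433656369 / 29116978429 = -346.10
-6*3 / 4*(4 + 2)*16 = -432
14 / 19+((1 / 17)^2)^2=1169313 / 1586899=0.74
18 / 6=3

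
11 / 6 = 1.83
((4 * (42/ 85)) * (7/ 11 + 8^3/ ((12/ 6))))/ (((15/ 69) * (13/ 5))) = 897.41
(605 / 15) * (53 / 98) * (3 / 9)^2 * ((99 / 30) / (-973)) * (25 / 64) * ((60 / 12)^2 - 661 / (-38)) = -0.14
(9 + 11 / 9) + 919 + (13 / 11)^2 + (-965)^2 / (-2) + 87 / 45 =-5060364631 / 10890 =-464679.95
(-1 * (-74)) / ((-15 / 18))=-88.80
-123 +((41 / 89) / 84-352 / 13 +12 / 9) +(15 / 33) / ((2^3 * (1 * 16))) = -148.73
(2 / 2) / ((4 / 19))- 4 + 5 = 23 / 4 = 5.75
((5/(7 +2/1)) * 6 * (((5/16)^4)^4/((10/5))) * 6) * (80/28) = 3814697265625/16140901064495857664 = 0.00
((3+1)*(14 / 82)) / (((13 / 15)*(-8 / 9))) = -945 / 1066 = -0.89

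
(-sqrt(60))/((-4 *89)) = sqrt(15)/178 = 0.02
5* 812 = 4060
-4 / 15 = -0.27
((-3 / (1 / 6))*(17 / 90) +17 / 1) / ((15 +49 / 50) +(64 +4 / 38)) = 12920 / 76081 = 0.17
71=71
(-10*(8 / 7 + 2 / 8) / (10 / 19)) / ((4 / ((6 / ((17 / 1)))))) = -2223 / 952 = -2.34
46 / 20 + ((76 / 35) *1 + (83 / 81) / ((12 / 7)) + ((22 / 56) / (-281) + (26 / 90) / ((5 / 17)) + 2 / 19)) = 1397494531 / 227040975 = 6.16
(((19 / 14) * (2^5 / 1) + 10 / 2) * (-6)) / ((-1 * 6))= 339 / 7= 48.43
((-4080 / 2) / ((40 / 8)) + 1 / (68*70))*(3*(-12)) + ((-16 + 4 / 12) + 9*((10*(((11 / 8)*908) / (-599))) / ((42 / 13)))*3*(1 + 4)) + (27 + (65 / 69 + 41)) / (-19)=2148986274224 / 155748985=13797.75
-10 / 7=-1.43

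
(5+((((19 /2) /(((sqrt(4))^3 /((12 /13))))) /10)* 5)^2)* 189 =10835181 /10816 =1001.77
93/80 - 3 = -147/80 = -1.84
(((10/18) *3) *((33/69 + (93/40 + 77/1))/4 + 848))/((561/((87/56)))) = 8420701/2102016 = 4.01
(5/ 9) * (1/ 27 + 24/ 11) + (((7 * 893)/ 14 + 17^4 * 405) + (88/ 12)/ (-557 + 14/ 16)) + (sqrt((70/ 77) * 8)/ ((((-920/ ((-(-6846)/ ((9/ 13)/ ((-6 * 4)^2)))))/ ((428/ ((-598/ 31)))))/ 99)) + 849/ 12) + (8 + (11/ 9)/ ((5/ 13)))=2681807582147927/ 79281180 + 13079912832 * sqrt(55)/ 2645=70500723.59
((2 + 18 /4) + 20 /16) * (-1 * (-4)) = 31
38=38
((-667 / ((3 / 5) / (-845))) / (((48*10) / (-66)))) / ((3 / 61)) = -2626289.34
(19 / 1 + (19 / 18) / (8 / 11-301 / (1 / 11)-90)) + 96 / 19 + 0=307673107 / 12791826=24.05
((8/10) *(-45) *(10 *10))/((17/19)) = -68400/17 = -4023.53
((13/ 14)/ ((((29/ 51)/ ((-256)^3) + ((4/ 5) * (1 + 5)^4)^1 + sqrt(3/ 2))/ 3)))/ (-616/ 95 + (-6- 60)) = -17576943723492567574118400/ 474181478507552546606451784901 + 8476535360757694464000 * sqrt(6)/ 474181478507552546606451784901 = -0.00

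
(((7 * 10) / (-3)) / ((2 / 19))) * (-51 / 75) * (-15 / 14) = -161.50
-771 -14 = -785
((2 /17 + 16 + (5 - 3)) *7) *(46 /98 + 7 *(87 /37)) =1350448 /629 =2146.98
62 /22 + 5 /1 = 7.82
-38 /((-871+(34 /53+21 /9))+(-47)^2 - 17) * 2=-3021 /52628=-0.06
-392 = -392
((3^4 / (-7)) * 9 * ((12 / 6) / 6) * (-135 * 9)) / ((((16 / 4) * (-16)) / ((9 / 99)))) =-295245 / 4928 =-59.91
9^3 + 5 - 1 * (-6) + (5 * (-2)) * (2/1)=720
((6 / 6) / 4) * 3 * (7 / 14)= 3 / 8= 0.38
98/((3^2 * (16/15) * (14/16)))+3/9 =12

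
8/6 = 4/3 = 1.33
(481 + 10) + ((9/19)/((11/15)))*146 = 122329/209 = 585.31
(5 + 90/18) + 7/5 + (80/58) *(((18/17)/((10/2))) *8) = 33861/2465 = 13.74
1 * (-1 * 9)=-9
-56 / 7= -8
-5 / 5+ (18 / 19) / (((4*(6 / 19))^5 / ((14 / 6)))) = -414857 / 1327104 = -0.31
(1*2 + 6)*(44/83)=352/83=4.24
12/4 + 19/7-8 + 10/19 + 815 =108161/133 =813.24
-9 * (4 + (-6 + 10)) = -72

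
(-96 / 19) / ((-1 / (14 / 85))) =1344 / 1615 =0.83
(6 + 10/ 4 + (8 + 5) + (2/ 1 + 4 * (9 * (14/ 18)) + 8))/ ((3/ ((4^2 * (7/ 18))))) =3332/ 27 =123.41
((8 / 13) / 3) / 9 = 8 / 351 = 0.02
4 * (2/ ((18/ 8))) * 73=2336/ 9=259.56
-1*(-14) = 14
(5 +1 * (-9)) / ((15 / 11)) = -44 / 15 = -2.93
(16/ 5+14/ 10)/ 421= 23/ 2105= 0.01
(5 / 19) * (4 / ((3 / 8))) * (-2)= -320 / 57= -5.61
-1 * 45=-45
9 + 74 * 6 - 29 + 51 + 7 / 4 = 1907 / 4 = 476.75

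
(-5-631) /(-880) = 159 /220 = 0.72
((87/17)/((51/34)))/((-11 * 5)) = -58/935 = -0.06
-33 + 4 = -29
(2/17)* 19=38/17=2.24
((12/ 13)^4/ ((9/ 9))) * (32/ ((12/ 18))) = 995328/ 28561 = 34.85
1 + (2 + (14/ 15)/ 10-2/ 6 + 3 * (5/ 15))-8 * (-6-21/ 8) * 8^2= 110494/ 25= 4419.76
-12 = -12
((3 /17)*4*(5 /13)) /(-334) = -30 /36907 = -0.00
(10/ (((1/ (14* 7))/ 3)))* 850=2499000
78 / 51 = 26 / 17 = 1.53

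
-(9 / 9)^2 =-1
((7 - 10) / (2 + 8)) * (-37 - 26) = 189 / 10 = 18.90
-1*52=-52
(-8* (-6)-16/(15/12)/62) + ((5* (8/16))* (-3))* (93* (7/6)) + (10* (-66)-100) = -946093/620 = -1525.96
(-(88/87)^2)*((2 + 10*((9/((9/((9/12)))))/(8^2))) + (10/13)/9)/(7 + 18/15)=-19957135/72616986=-0.27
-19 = -19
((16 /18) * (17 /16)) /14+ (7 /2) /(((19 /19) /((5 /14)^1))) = 83 /63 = 1.32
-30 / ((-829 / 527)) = 15810 / 829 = 19.07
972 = 972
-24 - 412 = -436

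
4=4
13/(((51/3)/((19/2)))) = 247/34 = 7.26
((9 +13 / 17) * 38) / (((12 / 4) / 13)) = 82004 / 51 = 1607.92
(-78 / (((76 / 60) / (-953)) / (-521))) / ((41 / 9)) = -5228281890 / 779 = -6711530.03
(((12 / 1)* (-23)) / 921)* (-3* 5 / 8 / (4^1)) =345 / 2456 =0.14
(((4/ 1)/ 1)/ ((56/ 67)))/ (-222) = -67/ 3108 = -0.02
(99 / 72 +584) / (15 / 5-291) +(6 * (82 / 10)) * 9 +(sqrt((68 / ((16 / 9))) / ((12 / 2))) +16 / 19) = sqrt(102) / 4 +32219833 / 72960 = 444.13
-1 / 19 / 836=-1 / 15884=-0.00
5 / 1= 5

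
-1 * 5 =-5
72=72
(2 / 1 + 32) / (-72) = -17 / 36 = -0.47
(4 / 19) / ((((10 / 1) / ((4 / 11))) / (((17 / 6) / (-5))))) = -0.00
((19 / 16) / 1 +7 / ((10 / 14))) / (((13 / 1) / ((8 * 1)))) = 879 / 130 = 6.76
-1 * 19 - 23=-42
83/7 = 11.86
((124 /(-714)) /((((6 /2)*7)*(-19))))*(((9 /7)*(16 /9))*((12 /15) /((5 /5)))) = 3968 /4985505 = 0.00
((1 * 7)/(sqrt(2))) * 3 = 21 * sqrt(2)/2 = 14.85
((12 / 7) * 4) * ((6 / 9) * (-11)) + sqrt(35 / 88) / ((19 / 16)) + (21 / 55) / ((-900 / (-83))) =-5803933 / 115500 + 4 * sqrt(770) / 209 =-49.72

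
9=9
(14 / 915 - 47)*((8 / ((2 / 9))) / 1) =-515892 / 305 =-1691.45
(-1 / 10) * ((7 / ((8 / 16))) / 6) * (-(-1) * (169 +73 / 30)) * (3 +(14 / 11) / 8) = -5004139 / 39600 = -126.37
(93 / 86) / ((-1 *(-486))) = 31 / 13932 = 0.00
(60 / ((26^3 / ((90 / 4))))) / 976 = 675 / 8577088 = 0.00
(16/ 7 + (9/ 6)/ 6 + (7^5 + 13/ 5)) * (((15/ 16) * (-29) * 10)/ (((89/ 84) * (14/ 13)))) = -4005869.13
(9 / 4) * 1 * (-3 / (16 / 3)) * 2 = -81 / 32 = -2.53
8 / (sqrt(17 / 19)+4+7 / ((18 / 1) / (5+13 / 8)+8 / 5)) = 1.22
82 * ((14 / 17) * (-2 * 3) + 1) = -5494 / 17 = -323.18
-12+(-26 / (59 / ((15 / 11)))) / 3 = -7918 / 649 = -12.20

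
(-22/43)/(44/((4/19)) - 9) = -11/4300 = -0.00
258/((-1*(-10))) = 129/5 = 25.80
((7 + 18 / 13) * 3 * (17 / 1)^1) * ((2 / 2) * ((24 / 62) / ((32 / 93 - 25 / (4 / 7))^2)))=297784512 / 3389432917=0.09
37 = 37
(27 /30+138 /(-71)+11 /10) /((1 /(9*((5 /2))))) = 90 /71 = 1.27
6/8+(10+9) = 79/4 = 19.75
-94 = -94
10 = 10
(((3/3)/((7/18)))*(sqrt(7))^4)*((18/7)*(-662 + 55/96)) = -1714419/8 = -214302.38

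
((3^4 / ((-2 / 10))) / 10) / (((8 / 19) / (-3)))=4617 / 16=288.56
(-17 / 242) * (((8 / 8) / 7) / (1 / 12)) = -102 / 847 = -0.12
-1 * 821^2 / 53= -12717.75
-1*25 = -25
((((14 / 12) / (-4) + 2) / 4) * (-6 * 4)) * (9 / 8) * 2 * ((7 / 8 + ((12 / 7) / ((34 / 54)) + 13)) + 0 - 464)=157167063 / 15232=10318.22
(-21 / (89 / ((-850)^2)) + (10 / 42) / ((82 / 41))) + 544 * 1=-635211083 / 3738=-169933.41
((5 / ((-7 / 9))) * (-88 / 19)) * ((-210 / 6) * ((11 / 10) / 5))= -4356 / 19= -229.26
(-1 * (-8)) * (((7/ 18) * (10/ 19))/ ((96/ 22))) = 385/ 1026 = 0.38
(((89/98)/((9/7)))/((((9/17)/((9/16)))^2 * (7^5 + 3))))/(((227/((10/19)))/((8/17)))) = 1513/29232616896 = 0.00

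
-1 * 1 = -1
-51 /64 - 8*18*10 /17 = -93027 /1088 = -85.50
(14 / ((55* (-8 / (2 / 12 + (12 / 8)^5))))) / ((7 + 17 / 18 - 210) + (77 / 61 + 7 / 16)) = 190869 / 154873400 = 0.00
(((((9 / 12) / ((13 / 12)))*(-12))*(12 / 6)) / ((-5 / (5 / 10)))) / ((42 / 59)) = 2.33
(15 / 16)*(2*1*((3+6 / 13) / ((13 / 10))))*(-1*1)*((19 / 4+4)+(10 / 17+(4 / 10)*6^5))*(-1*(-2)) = -715979925 / 22984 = -31151.23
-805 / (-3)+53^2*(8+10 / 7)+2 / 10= 2809106 / 105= 26753.39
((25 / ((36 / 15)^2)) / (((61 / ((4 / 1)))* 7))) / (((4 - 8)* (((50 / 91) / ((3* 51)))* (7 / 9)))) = -49725 / 13664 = -3.64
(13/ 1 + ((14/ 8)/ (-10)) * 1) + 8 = 833/ 40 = 20.82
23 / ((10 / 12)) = 138 / 5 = 27.60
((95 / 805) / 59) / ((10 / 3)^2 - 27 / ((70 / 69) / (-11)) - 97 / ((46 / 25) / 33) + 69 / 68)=-58140 / 41704982549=-0.00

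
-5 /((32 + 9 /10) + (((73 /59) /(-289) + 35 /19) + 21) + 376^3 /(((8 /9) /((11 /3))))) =-16198450 /710380535818711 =-0.00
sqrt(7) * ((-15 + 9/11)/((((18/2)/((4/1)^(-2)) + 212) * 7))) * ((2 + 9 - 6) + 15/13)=-240 * sqrt(7)/6853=-0.09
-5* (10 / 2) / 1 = -25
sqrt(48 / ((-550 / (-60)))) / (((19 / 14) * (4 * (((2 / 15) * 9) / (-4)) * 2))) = -14 * sqrt(110) / 209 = -0.70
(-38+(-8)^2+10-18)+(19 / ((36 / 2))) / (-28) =17.96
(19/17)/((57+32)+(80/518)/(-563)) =2770523/220620441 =0.01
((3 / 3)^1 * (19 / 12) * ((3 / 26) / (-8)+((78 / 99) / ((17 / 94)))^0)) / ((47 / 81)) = 105165 / 39104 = 2.69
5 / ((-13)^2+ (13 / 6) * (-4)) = 15 / 481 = 0.03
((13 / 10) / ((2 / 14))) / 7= 13 / 10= 1.30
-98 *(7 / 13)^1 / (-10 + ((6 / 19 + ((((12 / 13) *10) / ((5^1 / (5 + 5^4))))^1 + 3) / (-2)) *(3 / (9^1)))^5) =1552442444408128 / 8134634586202082747794115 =0.00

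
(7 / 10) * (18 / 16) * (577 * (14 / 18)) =28273 / 80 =353.41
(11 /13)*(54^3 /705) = 577368 /3055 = 188.99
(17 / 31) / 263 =17 / 8153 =0.00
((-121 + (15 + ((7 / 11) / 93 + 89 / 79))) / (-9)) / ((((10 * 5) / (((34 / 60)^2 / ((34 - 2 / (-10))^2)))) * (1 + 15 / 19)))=72037517 / 2014913280600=0.00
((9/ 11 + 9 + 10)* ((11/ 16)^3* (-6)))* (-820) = 8111235/ 256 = 31684.51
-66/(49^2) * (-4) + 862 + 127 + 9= 2396462/2401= 998.11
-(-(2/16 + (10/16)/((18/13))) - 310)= 44723/144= 310.58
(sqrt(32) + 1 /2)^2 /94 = 2*sqrt(2) /47 + 129 /376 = 0.40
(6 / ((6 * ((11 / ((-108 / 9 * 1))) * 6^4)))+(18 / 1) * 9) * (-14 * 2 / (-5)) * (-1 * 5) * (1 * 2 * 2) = -5388740 / 297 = -18143.91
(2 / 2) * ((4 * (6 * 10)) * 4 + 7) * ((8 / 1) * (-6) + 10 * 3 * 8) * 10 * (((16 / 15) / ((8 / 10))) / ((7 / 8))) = 19804160 / 7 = 2829165.71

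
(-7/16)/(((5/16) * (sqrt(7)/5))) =-sqrt(7) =-2.65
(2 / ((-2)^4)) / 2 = 1 / 16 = 0.06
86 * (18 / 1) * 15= 23220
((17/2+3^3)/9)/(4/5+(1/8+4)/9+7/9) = 1420/733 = 1.94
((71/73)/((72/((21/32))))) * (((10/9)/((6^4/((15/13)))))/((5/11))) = 0.00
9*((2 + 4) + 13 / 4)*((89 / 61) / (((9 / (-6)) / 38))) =-187701 / 61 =-3077.07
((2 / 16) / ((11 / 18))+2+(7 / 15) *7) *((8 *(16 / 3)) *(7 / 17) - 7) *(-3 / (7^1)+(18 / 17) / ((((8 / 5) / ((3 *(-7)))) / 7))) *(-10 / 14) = 55981333 / 13872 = 4035.56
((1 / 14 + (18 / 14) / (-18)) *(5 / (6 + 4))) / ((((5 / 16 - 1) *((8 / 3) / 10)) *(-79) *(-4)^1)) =0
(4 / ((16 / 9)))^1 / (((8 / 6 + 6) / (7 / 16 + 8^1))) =3645 / 1408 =2.59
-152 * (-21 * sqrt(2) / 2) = 1596 * sqrt(2) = 2257.08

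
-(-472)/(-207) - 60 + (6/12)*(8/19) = -244120/3933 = -62.07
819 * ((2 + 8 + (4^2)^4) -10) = 53673984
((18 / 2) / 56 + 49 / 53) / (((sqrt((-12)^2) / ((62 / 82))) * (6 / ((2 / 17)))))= 99851 / 74473056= 0.00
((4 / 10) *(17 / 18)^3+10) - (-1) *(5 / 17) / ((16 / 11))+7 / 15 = 10911631 / 991440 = 11.01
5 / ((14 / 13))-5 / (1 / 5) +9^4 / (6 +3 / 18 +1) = 538869 / 602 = 895.13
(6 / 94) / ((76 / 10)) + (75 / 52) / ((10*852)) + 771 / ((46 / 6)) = 61012071479 / 606639904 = 100.57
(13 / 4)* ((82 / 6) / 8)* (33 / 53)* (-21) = -72.60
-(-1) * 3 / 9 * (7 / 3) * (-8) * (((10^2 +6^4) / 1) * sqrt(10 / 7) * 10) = -111680 * sqrt(70) / 9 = -103820.21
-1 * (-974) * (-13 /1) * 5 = -63310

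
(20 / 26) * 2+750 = 9770 / 13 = 751.54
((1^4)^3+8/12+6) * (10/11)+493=16499/33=499.97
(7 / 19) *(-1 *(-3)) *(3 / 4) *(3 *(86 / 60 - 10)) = -16191 / 760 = -21.30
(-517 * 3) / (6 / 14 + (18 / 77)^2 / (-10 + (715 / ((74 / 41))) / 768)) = -1652208253465 / 450399379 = -3668.32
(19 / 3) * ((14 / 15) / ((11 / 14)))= 7.52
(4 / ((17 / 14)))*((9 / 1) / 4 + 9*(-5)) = -2394 / 17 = -140.82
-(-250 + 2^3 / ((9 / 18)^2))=218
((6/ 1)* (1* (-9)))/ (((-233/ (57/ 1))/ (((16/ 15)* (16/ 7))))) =262656/ 8155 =32.21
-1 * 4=-4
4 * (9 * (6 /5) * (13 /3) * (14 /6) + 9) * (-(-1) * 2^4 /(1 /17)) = 643008 /5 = 128601.60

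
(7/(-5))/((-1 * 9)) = 7/45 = 0.16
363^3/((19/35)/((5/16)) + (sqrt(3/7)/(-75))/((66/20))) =1381153244625 *sqrt(21)/150961186 + 2078359402511700/75480593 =27576943.15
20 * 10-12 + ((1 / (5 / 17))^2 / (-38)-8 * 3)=155511 / 950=163.70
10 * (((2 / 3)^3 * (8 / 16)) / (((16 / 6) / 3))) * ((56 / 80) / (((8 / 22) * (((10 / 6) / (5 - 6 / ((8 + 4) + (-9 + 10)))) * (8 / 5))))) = 5.46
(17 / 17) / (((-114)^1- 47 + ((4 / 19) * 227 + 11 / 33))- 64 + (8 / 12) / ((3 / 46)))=-171 / 28498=-0.01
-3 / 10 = -0.30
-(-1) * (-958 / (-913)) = 958 / 913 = 1.05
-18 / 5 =-3.60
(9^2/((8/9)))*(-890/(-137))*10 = 1622025/274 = 5919.80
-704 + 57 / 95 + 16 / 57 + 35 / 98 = -2804021 / 3990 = -702.76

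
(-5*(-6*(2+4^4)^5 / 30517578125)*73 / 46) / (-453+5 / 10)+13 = 1150886518634491 / 127044677734375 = 9.06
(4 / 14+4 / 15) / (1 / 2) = 116 / 105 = 1.10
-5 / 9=-0.56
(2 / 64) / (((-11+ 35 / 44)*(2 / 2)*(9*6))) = -11 / 193968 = -0.00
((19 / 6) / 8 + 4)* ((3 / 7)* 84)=633 / 4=158.25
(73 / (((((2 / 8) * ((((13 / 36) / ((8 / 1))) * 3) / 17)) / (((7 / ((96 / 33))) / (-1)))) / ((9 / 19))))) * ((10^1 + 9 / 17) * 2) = -217330344 / 247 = -879879.94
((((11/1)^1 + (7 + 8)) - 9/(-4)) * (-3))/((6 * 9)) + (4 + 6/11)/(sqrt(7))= -113/72 + 50 * sqrt(7)/77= 0.15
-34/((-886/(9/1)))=153/443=0.35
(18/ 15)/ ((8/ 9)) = 27/ 20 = 1.35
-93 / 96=-31 / 32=-0.97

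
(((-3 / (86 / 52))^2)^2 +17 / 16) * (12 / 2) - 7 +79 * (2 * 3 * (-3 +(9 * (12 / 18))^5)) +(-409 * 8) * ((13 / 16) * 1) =100698946505031 / 27350408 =3681807.84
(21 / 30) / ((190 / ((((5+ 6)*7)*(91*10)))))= 49049 / 190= 258.15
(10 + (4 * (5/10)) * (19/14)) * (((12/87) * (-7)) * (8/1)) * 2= -5696/29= -196.41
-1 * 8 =-8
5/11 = 0.45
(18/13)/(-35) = -18/455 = -0.04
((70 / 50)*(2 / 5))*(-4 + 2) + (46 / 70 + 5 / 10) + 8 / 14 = 213 / 350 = 0.61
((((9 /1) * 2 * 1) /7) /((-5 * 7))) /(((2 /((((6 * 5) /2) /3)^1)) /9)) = -81 /49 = -1.65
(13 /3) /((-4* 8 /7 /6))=-91 /16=-5.69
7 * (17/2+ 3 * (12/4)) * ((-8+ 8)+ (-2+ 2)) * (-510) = 0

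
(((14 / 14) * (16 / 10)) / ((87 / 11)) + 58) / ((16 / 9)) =37977 / 1160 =32.74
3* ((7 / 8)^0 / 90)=1 / 30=0.03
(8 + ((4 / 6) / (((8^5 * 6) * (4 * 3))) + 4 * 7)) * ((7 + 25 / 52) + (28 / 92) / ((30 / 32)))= 3567994511513 / 12697731072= 280.99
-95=-95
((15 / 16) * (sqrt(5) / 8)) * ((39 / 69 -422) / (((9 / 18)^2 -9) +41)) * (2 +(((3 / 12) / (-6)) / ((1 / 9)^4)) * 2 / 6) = 1502415 * sqrt(5) / 11008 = 305.19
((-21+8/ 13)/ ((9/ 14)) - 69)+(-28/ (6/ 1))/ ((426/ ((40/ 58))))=-24263017/ 240903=-100.72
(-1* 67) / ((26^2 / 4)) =-0.40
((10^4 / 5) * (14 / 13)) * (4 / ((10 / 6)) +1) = 95200 / 13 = 7323.08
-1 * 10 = -10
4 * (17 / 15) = 68 / 15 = 4.53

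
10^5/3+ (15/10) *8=100036/3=33345.33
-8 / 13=-0.62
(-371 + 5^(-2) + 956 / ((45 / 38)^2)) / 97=125854 / 39285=3.20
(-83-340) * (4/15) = -564/5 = -112.80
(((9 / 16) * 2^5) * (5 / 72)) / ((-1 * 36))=-5 / 144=-0.03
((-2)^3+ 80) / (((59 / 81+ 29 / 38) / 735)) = 162887760 / 4591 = 35479.80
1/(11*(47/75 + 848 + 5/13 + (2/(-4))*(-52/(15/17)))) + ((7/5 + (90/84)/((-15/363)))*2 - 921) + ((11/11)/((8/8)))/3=-959324369621/989275980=-969.72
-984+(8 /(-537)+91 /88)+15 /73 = -3390268253 /3449688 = -982.78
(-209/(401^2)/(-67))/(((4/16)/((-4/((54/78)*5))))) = -43472/484815015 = -0.00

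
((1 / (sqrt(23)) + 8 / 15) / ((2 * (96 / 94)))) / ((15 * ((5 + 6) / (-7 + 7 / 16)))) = -329 / 31680- 329 * sqrt(23) / 388608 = -0.01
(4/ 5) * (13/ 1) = 52/ 5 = 10.40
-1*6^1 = -6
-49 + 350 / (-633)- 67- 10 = -80108 / 633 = -126.55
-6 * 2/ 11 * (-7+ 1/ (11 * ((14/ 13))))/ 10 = 639/ 847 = 0.75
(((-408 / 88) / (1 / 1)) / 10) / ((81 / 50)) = -85 / 297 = -0.29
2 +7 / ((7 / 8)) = 10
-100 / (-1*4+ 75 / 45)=300 / 7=42.86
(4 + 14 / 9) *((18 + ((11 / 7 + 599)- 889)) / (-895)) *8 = 50480 / 3759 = 13.43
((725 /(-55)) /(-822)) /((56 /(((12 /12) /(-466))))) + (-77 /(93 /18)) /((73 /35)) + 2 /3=-3459489010631 /533977552416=-6.48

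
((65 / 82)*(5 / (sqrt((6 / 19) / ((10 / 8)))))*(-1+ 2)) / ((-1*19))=-325*sqrt(570) / 18696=-0.42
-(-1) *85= 85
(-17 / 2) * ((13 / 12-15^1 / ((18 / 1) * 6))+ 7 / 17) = -415 / 36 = -11.53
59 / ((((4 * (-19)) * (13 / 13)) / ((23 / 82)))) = -1357 / 6232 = -0.22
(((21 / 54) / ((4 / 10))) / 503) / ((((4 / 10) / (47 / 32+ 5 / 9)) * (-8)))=-102025 / 83441664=-0.00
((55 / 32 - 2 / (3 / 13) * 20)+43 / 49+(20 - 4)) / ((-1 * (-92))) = -727883 / 432768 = -1.68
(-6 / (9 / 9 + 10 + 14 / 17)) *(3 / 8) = -51 / 268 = -0.19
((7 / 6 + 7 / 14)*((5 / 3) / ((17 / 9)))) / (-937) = -25 / 15929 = -0.00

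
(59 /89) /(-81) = -59 /7209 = -0.01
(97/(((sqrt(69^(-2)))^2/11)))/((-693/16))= -821008/7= -117286.86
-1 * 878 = -878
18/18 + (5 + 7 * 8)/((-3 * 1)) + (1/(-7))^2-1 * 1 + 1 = -2839/147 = -19.31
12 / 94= 6 / 47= 0.13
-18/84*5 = -1.07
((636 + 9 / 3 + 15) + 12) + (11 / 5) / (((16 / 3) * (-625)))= 33299967 / 50000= 666.00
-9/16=-0.56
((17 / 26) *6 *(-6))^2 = 93636 / 169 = 554.06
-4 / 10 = -2 / 5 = -0.40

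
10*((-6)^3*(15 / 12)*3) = -8100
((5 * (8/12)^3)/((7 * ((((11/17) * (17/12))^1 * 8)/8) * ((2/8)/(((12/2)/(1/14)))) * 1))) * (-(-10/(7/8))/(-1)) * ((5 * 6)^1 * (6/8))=-1536000/77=-19948.05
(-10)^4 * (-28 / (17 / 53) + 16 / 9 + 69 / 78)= -1683325000 / 1989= -846317.24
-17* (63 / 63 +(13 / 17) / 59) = -1016 / 59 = -17.22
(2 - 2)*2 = 0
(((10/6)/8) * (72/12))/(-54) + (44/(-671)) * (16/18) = -1073/13176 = -0.08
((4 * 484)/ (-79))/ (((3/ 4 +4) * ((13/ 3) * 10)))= -11616/ 97565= -0.12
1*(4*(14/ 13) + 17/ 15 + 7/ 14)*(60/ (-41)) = -4634/ 533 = -8.69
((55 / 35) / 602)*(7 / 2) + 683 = 822343 / 1204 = 683.01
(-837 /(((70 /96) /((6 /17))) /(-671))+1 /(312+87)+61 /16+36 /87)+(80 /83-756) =354087230696569 /1306134480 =271095.54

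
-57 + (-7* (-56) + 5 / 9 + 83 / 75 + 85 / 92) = 6988033 / 20700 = 337.59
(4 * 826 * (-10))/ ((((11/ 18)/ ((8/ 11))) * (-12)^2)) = -33040/ 121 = -273.06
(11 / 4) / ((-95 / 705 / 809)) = -1254759 / 76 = -16509.99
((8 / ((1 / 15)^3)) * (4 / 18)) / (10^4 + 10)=600 / 1001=0.60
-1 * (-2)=2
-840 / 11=-76.36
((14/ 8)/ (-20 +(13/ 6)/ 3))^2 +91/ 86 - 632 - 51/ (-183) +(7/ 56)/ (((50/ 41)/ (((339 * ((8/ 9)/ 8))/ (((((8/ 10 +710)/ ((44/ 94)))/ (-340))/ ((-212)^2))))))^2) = 957719809232043427999239789089/ 79310431444248155772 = 12075584406.64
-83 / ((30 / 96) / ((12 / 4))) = -3984 / 5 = -796.80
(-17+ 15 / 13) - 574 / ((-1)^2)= -7668 / 13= -589.85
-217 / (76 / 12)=-651 / 19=-34.26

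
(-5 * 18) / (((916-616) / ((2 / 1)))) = -3 / 5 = -0.60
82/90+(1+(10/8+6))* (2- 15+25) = 4496/45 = 99.91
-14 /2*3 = -21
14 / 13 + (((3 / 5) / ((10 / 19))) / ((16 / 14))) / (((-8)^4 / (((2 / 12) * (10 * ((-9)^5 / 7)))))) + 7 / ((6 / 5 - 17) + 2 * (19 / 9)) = -6550590343 / 2219376640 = -2.95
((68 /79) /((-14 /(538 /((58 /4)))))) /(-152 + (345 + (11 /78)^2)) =-222577056 /18832778321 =-0.01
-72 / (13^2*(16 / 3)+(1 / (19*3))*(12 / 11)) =-11286 / 141287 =-0.08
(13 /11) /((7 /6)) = 78 /77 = 1.01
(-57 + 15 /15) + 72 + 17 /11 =193 /11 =17.55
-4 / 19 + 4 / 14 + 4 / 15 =682 / 1995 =0.34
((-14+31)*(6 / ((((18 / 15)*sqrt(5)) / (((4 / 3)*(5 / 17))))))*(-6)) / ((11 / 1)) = -40*sqrt(5) / 11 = -8.13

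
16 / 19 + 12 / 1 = 244 / 19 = 12.84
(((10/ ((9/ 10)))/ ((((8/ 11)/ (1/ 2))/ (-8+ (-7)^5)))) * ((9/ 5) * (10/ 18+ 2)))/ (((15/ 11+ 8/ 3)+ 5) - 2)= -77993575/ 928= -84044.80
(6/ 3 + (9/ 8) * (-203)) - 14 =-1923/ 8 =-240.38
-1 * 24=-24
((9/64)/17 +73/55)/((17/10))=79919/101728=0.79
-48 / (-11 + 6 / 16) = 384 / 85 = 4.52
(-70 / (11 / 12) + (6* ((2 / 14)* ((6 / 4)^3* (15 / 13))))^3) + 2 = -19721201867 / 530513984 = -37.17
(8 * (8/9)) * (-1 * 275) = -17600/9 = -1955.56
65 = 65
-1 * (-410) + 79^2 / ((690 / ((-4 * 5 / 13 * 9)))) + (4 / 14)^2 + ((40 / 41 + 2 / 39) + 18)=547597844 / 1802073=303.87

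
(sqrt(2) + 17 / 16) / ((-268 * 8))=-sqrt(2) / 2144 - 17 / 34304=-0.00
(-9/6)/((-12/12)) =3/2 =1.50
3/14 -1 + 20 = 19.21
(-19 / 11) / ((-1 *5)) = 19 / 55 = 0.35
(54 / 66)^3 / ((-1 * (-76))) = 729 / 101156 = 0.01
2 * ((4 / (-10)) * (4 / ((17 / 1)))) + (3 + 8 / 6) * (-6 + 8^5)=36201962 / 255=141968.48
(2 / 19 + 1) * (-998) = -1103.05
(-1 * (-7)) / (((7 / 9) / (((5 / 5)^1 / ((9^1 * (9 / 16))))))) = 16 / 9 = 1.78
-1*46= -46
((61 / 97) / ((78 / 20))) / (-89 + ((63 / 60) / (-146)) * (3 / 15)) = -8906000 / 4915709643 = -0.00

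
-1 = -1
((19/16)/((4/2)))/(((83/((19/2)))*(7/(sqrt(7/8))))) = 361*sqrt(14)/148736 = 0.01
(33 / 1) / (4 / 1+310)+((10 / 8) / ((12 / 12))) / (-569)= 36769 / 357332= 0.10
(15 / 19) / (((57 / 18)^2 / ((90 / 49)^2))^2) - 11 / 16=-136609063504289 / 228387487860784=-0.60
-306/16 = -153/8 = -19.12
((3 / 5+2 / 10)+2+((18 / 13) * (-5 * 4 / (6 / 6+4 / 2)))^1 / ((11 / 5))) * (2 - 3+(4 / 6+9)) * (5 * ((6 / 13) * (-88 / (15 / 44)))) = 1405184 / 195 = 7206.07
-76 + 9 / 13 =-979 / 13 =-75.31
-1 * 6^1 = -6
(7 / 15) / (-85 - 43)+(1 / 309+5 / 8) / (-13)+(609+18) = 1611808147 / 2570880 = 626.95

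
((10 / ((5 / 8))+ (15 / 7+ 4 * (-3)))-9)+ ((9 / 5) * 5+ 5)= 78 / 7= 11.14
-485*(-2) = 970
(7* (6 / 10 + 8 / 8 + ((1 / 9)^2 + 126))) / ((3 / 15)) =361781 / 81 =4466.43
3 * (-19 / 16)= -57 / 16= -3.56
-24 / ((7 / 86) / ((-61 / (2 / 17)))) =1070184 / 7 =152883.43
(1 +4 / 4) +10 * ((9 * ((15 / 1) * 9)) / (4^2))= 6091 / 8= 761.38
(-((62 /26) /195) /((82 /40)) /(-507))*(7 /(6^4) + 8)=321625 /3414638916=0.00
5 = 5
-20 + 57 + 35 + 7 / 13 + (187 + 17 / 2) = 268.04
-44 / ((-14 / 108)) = 2376 / 7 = 339.43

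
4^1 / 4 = 1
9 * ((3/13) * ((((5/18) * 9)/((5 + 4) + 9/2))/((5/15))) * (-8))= -120/13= -9.23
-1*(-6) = 6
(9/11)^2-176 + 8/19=-402117/2299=-174.91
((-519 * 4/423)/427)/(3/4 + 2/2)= -2768/421449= -0.01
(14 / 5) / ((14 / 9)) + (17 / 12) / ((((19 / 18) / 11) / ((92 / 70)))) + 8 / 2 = 3352 / 133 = 25.20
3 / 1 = 3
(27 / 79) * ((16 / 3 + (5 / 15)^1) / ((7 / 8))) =2.21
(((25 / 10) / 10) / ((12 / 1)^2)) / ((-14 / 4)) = -1 / 2016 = -0.00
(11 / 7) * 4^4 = 2816 / 7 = 402.29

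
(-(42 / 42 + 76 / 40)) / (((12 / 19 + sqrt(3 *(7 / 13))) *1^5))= 14326 / 9515-10469 *sqrt(273) / 57090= -1.52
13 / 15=0.87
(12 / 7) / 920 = 3 / 1610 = 0.00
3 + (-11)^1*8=-85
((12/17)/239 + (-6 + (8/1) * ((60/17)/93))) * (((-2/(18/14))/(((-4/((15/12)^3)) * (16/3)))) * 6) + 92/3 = 4991688487/193463808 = 25.80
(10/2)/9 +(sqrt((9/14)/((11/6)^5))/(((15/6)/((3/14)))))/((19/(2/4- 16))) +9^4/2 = 3281.04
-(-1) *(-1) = -1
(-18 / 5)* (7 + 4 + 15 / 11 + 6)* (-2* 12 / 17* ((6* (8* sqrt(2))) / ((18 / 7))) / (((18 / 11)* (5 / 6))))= 542976* sqrt(2) / 425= 1806.79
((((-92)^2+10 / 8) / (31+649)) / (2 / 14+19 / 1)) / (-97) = -237027 / 35354560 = -0.01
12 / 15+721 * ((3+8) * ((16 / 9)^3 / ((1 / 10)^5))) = 16242688002916 / 3645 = 4456155830.70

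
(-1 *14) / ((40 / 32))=-56 / 5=-11.20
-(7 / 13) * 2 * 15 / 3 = -70 / 13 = -5.38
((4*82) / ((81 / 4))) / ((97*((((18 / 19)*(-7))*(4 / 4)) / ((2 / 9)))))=-0.01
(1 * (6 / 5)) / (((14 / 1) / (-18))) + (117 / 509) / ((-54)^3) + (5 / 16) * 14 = 2.83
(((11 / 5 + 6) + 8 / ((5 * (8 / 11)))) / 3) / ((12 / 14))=182 / 45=4.04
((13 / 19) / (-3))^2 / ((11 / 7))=1183 / 35739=0.03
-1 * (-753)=753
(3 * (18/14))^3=19683/343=57.38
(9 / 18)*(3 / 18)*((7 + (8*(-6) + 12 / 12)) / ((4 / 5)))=-25 / 6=-4.17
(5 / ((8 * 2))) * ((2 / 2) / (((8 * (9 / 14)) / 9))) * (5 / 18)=175 / 1152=0.15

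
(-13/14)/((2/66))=-429/14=-30.64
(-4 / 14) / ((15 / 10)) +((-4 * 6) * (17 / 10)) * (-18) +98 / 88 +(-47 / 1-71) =2852033 / 4620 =617.32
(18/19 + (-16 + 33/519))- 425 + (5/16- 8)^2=-320509441/841472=-380.89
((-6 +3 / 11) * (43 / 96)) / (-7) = 129 / 352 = 0.37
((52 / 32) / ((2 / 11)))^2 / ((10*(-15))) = -0.53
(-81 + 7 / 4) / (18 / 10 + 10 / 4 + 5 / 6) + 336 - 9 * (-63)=273369 / 308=887.56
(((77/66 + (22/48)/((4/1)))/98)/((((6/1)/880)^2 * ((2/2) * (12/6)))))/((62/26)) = 1612325/27342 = 58.97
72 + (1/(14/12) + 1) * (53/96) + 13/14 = 49697/672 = 73.95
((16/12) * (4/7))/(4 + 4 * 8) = 0.02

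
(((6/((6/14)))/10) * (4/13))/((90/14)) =196/2925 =0.07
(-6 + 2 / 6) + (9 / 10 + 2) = -83 / 30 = -2.77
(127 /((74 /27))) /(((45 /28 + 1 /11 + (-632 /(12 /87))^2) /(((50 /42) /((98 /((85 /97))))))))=1781175 /75812217629561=0.00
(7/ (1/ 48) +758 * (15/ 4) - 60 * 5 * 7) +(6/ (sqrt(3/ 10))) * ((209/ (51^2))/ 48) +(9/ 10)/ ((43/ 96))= 209 * sqrt(30)/ 62424 +464619/ 430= 1080.53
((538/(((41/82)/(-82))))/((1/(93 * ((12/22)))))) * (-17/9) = 92996528/11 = 8454229.82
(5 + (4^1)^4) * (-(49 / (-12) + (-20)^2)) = -413337 / 4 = -103334.25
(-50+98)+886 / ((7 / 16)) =14512 / 7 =2073.14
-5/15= -1/3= -0.33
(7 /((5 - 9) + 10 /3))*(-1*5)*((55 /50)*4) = 231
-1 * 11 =-11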